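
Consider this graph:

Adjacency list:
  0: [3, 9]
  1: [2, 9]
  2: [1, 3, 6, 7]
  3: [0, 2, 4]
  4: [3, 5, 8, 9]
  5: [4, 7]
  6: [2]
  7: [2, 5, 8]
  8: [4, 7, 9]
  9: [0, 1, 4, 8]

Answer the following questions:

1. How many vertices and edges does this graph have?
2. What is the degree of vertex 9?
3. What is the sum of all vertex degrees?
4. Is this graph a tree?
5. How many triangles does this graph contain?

Count: 10 vertices, 14 edges.
Vertex 9 has neighbors [0, 1, 4, 8], degree = 4.
Handshaking lemma: 2 * 14 = 28.
A tree on 10 vertices has 9 edges. This graph has 14 edges (5 extra). Not a tree.
Number of triangles = 1.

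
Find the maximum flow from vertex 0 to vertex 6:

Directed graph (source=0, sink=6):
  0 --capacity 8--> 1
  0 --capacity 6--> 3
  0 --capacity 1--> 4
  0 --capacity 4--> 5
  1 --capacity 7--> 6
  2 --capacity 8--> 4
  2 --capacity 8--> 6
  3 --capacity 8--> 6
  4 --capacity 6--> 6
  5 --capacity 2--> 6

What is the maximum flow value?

Computing max flow:
  Flow on (0->1): 7/8
  Flow on (0->3): 6/6
  Flow on (0->4): 1/1
  Flow on (0->5): 2/4
  Flow on (1->6): 7/7
  Flow on (3->6): 6/8
  Flow on (4->6): 1/6
  Flow on (5->6): 2/2
Maximum flow = 16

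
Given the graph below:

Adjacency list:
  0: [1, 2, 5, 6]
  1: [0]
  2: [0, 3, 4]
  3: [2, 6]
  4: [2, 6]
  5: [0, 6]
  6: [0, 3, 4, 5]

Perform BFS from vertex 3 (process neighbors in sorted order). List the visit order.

BFS from vertex 3 (neighbors processed in ascending order):
Visit order: 3, 2, 6, 0, 4, 5, 1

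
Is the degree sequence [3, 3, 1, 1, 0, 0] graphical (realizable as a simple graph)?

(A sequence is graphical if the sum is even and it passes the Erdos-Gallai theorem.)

Sum of degrees = 8. Sum is even but fails Erdos-Gallai. The sequence is NOT graphical.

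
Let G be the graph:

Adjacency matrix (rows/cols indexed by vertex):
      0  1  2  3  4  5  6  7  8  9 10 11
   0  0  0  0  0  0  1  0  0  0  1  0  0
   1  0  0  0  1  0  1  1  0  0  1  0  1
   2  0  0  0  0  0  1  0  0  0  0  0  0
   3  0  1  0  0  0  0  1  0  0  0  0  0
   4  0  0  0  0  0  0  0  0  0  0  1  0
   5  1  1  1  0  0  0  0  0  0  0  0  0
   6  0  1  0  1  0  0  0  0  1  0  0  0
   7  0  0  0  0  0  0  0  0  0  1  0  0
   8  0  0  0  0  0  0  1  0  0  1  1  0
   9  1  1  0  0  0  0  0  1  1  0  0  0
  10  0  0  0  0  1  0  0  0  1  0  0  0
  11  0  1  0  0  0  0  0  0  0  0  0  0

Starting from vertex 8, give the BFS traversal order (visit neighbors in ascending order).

BFS from vertex 8 (neighbors processed in ascending order):
Visit order: 8, 6, 9, 10, 1, 3, 0, 7, 4, 5, 11, 2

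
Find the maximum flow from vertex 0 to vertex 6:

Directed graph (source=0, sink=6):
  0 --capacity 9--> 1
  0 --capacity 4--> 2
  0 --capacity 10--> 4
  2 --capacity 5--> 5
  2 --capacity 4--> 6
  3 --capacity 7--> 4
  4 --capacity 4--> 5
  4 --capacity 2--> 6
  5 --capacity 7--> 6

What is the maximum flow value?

Computing max flow:
  Flow on (0->2): 4/4
  Flow on (0->4): 6/10
  Flow on (2->6): 4/4
  Flow on (4->5): 4/4
  Flow on (4->6): 2/2
  Flow on (5->6): 4/7
Maximum flow = 10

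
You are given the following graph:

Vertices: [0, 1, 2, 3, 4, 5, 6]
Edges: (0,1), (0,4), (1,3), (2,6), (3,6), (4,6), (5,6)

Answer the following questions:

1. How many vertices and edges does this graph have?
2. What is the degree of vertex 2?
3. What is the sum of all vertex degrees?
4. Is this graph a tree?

Count: 7 vertices, 7 edges.
Vertex 2 has neighbors [6], degree = 1.
Handshaking lemma: 2 * 7 = 14.
A tree on 7 vertices has 6 edges. This graph has 7 edges (1 extra). Not a tree.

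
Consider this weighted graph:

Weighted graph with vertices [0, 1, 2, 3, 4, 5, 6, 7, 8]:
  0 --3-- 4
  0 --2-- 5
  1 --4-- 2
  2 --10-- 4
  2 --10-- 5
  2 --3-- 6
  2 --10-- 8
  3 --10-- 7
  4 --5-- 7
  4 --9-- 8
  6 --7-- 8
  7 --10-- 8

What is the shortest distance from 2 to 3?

Using Dijkstra's algorithm from vertex 2:
Shortest path: 2 -> 4 -> 7 -> 3
Total weight: 10 + 5 + 10 = 25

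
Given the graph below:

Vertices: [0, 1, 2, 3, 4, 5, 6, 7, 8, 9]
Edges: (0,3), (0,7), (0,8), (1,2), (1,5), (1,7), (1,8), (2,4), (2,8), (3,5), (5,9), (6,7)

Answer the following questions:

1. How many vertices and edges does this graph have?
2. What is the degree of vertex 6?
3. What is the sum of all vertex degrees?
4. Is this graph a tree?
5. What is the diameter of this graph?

Count: 10 vertices, 12 edges.
Vertex 6 has neighbors [7], degree = 1.
Handshaking lemma: 2 * 12 = 24.
A tree on 10 vertices has 9 edges. This graph has 12 edges (3 extra). Not a tree.
Diameter (longest shortest path) = 4.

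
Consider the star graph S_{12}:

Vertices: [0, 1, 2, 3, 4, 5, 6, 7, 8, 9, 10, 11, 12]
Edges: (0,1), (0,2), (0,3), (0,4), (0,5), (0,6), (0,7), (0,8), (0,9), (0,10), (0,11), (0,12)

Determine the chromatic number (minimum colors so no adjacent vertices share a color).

S_{12} has one hub adjacent to 12 leaves; leaves are pairwise non-adjacent.
Color the hub 0 and every leaf 1.
Chromatic number = 2.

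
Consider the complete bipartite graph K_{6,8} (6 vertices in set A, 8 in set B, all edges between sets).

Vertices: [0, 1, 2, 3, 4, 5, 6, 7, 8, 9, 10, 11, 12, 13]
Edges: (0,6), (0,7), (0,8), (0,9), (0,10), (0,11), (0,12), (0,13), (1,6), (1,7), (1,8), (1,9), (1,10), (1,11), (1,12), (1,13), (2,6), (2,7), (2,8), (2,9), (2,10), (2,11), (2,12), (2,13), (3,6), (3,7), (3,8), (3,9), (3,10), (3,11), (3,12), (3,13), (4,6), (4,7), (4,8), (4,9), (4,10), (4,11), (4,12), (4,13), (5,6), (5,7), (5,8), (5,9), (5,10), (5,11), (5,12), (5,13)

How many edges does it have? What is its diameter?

K_{6,8} has 6 * 8 = 48 edges.
Any vertex reaches any opposite-side vertex in 1 step; same-side vertices reach in 2 steps via any opposite-side vertex.
Diameter = 2.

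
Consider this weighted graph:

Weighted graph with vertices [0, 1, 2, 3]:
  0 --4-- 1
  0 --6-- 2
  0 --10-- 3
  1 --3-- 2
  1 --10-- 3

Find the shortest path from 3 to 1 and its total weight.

Using Dijkstra's algorithm from vertex 3:
Shortest path: 3 -> 1
Total weight: 10 = 10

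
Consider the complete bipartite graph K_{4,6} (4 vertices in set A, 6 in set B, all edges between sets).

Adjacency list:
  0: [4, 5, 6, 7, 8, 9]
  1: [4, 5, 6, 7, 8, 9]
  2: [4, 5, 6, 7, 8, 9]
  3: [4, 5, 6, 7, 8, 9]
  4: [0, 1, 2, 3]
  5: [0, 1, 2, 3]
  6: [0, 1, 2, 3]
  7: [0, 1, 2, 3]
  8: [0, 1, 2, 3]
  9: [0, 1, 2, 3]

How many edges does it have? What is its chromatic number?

K_{4,6} has 4 * 6 = 24 edges.
Bipartite graphs have chromatic number 2 (color each partition differently).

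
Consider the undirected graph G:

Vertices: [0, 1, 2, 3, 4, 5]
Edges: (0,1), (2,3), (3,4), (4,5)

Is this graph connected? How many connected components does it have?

Checking connectivity: the graph has 2 connected component(s).
Components: [[0, 1], [2, 3, 4, 5]]. The graph is NOT connected.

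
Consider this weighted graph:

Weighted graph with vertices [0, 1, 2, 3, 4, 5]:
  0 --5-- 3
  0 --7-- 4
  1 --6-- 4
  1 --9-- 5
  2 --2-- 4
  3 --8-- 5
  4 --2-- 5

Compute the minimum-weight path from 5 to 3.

Using Dijkstra's algorithm from vertex 5:
Shortest path: 5 -> 3
Total weight: 8 = 8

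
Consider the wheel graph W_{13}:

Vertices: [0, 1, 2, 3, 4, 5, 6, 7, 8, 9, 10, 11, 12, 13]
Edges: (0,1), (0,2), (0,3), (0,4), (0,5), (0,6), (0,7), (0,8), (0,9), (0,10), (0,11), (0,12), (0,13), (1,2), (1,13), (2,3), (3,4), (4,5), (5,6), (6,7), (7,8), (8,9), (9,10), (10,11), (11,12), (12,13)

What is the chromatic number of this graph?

W_{13} = C_{13} plus a hub adjacent to every cycle vertex.
The outer cycle needs 3 colors (odd cycle); the hub is adjacent to all of them so needs a fresh color.
Chromatic number = 3 + 1 = 4.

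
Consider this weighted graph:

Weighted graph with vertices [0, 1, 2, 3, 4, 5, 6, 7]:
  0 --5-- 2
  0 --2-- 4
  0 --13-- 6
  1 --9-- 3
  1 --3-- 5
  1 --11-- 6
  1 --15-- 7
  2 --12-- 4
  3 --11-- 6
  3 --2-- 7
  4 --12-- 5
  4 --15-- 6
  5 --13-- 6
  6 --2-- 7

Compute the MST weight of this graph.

Applying Kruskal's algorithm (sort edges by weight, add if no cycle):
  Add (0,4) w=2
  Add (3,7) w=2
  Add (6,7) w=2
  Add (1,5) w=3
  Add (0,2) w=5
  Add (1,3) w=9
  Skip (1,6) w=11 (creates cycle)
  Skip (3,6) w=11 (creates cycle)
  Skip (2,4) w=12 (creates cycle)
  Add (4,5) w=12
  Skip (0,6) w=13 (creates cycle)
  Skip (5,6) w=13 (creates cycle)
  Skip (1,7) w=15 (creates cycle)
  Skip (4,6) w=15 (creates cycle)
MST weight = 35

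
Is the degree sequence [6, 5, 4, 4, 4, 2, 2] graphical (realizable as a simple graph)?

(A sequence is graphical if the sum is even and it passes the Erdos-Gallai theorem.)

Sum of degrees = 27. Sum is odd, so the sequence is NOT graphical.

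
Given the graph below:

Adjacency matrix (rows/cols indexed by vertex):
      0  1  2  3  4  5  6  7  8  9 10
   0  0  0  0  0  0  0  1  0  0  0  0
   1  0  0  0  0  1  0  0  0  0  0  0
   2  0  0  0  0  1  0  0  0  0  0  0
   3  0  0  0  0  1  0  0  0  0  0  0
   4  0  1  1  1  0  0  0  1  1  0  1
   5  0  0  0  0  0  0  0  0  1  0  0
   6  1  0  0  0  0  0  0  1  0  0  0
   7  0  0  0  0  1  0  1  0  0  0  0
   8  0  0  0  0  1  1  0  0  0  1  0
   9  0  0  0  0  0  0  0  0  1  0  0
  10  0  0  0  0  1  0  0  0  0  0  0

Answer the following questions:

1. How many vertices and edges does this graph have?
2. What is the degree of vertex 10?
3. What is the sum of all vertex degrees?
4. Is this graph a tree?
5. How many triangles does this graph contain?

Count: 11 vertices, 10 edges.
Vertex 10 has neighbors [4], degree = 1.
Handshaking lemma: 2 * 10 = 20.
A graph is a tree iff it is connected and has exactly n-1 edges. This graph is connected (all 11 vertices in one component) and has 11-1 = 10 edges. It is a tree.
Number of triangles = 0.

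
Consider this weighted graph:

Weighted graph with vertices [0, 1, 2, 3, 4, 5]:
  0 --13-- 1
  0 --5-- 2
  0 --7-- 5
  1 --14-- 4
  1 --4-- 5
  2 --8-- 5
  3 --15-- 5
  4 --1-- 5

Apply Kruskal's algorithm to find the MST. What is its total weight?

Applying Kruskal's algorithm (sort edges by weight, add if no cycle):
  Add (4,5) w=1
  Add (1,5) w=4
  Add (0,2) w=5
  Add (0,5) w=7
  Skip (2,5) w=8 (creates cycle)
  Skip (0,1) w=13 (creates cycle)
  Skip (1,4) w=14 (creates cycle)
  Add (3,5) w=15
MST weight = 32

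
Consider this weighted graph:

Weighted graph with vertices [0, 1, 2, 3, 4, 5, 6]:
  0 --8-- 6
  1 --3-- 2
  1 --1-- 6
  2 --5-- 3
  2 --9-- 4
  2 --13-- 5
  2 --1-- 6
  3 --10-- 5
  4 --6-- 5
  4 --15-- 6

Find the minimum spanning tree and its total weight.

Applying Kruskal's algorithm (sort edges by weight, add if no cycle):
  Add (1,6) w=1
  Add (2,6) w=1
  Skip (1,2) w=3 (creates cycle)
  Add (2,3) w=5
  Add (4,5) w=6
  Add (0,6) w=8
  Add (2,4) w=9
  Skip (3,5) w=10 (creates cycle)
  Skip (2,5) w=13 (creates cycle)
  Skip (4,6) w=15 (creates cycle)
MST weight = 30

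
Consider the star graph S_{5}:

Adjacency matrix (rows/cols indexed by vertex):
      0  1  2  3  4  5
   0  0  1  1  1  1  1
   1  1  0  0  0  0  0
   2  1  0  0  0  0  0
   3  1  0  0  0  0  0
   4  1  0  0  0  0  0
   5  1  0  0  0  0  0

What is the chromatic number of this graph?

S_{5} has one hub adjacent to 5 leaves; leaves are pairwise non-adjacent.
Color the hub 0 and every leaf 1.
Chromatic number = 2.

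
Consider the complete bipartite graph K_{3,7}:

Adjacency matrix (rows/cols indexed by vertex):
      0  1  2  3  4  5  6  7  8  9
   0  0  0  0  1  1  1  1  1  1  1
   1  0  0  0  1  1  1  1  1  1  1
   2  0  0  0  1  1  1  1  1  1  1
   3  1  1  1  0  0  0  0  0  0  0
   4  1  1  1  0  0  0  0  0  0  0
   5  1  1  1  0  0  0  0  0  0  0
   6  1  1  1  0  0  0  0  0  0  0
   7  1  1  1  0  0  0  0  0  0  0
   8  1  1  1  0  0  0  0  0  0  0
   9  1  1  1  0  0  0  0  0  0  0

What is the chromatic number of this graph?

K_{3,7} is bipartite: vertices split into two independent sets of size 3 and 7.
Color one set 0, the other 1. No adjacent vertices share a color.
Chromatic number = 2.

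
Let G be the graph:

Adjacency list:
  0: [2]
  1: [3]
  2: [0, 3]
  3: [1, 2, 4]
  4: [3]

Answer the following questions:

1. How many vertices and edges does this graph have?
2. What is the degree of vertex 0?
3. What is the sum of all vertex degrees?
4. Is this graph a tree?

Count: 5 vertices, 4 edges.
Vertex 0 has neighbors [2], degree = 1.
Handshaking lemma: 2 * 4 = 8.
A graph is a tree iff it is connected and has exactly n-1 edges. This graph is connected (all 5 vertices in one component) and has 5-1 = 4 edges. It is a tree.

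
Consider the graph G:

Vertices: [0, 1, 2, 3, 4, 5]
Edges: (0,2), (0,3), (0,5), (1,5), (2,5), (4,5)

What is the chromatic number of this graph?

The graph has a maximum clique of size 3 (lower bound on chromatic number).
A valid 3-coloring: {0: 1, 1: 1, 2: 2, 3: 0, 4: 1, 5: 0}.
Chromatic number = 3.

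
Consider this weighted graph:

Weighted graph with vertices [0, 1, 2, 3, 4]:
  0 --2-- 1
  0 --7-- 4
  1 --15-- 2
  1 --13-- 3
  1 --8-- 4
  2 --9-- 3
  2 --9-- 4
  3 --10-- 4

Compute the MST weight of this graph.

Applying Kruskal's algorithm (sort edges by weight, add if no cycle):
  Add (0,1) w=2
  Add (0,4) w=7
  Skip (1,4) w=8 (creates cycle)
  Add (2,4) w=9
  Add (2,3) w=9
  Skip (3,4) w=10 (creates cycle)
  Skip (1,3) w=13 (creates cycle)
  Skip (1,2) w=15 (creates cycle)
MST weight = 27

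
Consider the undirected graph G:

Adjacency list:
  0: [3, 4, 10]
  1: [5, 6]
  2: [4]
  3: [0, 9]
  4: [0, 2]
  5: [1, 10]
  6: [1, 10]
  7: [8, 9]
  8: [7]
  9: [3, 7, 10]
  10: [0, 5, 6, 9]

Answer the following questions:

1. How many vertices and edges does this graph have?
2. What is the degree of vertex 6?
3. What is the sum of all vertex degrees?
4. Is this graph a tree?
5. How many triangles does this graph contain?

Count: 11 vertices, 12 edges.
Vertex 6 has neighbors [1, 10], degree = 2.
Handshaking lemma: 2 * 12 = 24.
A tree on 11 vertices has 10 edges. This graph has 12 edges (2 extra). Not a tree.
Number of triangles = 0.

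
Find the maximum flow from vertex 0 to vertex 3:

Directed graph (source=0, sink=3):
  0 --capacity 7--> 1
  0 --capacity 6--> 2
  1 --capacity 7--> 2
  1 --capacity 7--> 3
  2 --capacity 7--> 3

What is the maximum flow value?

Computing max flow:
  Flow on (0->1): 7/7
  Flow on (0->2): 6/6
  Flow on (1->3): 7/7
  Flow on (2->3): 6/7
Maximum flow = 13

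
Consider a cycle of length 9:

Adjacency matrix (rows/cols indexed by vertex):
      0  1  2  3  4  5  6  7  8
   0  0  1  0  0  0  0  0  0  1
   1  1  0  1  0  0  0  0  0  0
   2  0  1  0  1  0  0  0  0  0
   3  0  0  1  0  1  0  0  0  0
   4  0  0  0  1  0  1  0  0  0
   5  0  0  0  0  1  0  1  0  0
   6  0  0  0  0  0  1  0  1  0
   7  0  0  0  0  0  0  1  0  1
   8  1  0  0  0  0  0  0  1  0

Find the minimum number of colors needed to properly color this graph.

This is an odd cycle (C_9). Odd cycles are not bipartite (any 2-coloring forces two adjacent vertices to match), and 3 colors suffice.
Chromatic number = 3.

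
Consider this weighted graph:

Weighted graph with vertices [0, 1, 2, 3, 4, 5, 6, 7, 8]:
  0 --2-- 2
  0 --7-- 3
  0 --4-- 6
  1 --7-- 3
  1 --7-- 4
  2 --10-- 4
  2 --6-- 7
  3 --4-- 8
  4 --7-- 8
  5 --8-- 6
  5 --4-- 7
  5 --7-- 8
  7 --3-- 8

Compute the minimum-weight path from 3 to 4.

Using Dijkstra's algorithm from vertex 3:
Shortest path: 3 -> 8 -> 4
Total weight: 4 + 7 = 11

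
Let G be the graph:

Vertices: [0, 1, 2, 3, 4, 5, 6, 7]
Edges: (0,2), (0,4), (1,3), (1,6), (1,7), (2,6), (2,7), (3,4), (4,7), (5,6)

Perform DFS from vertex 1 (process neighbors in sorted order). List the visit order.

DFS from vertex 1 (neighbors processed in ascending order):
Visit order: 1, 3, 4, 0, 2, 6, 5, 7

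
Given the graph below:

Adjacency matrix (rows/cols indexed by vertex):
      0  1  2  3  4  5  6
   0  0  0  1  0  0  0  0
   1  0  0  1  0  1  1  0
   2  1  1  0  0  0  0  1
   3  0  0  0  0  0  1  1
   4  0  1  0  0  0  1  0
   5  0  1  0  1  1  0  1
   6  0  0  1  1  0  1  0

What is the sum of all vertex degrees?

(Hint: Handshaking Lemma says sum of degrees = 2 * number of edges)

Count edges: 9 edges.
By Handshaking Lemma: sum of degrees = 2 * 9 = 18.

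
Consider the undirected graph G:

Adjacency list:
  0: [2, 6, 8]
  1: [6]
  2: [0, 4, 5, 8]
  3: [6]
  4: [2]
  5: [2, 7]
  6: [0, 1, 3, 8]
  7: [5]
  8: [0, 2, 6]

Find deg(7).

Vertex 7 has neighbors [5], so deg(7) = 1.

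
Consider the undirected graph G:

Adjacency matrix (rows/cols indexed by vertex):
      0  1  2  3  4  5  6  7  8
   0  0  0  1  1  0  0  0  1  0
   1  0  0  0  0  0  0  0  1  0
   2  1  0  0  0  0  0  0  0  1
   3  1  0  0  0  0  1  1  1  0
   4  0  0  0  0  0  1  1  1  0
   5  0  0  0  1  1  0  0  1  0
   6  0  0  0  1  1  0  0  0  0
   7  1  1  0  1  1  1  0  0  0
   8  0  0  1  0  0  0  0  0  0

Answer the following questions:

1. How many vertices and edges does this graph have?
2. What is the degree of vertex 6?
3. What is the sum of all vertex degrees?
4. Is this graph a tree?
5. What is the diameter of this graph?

Count: 9 vertices, 12 edges.
Vertex 6 has neighbors [3, 4], degree = 2.
Handshaking lemma: 2 * 12 = 24.
A tree on 9 vertices has 8 edges. This graph has 12 edges (4 extra). Not a tree.
Diameter (longest shortest path) = 4.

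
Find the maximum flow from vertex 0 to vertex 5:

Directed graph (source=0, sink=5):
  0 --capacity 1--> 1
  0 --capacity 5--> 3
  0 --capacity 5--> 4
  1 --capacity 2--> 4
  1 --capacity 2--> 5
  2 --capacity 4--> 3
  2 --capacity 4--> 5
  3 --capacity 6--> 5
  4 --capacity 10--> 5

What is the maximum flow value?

Computing max flow:
  Flow on (0->1): 1/1
  Flow on (0->3): 5/5
  Flow on (0->4): 5/5
  Flow on (1->5): 1/2
  Flow on (3->5): 5/6
  Flow on (4->5): 5/10
Maximum flow = 11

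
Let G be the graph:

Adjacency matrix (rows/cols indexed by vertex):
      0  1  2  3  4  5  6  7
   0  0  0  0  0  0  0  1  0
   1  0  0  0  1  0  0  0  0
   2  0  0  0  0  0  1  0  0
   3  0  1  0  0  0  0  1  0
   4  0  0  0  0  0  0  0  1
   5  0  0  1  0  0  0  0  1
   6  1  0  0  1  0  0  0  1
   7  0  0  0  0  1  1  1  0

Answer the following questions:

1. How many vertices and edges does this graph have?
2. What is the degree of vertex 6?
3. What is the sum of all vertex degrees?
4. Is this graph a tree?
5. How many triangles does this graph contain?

Count: 8 vertices, 7 edges.
Vertex 6 has neighbors [0, 3, 7], degree = 3.
Handshaking lemma: 2 * 7 = 14.
A graph is a tree iff it is connected and has exactly n-1 edges. This graph is connected (all 8 vertices in one component) and has 8-1 = 7 edges. It is a tree.
Number of triangles = 0.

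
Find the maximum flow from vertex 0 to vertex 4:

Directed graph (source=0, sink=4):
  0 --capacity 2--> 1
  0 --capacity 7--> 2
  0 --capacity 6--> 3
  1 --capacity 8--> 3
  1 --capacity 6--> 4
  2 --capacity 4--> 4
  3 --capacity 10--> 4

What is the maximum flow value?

Computing max flow:
  Flow on (0->1): 2/2
  Flow on (0->2): 4/7
  Flow on (0->3): 6/6
  Flow on (1->4): 2/6
  Flow on (2->4): 4/4
  Flow on (3->4): 6/10
Maximum flow = 12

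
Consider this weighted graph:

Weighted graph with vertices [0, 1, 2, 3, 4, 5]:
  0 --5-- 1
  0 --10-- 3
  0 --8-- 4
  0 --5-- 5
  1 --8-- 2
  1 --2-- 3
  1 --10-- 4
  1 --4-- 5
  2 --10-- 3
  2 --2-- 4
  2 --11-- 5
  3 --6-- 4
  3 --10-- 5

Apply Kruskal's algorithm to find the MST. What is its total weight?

Applying Kruskal's algorithm (sort edges by weight, add if no cycle):
  Add (1,3) w=2
  Add (2,4) w=2
  Add (1,5) w=4
  Add (0,5) w=5
  Skip (0,1) w=5 (creates cycle)
  Add (3,4) w=6
  Skip (0,4) w=8 (creates cycle)
  Skip (1,2) w=8 (creates cycle)
  Skip (0,3) w=10 (creates cycle)
  Skip (1,4) w=10 (creates cycle)
  Skip (2,3) w=10 (creates cycle)
  Skip (3,5) w=10 (creates cycle)
  Skip (2,5) w=11 (creates cycle)
MST weight = 19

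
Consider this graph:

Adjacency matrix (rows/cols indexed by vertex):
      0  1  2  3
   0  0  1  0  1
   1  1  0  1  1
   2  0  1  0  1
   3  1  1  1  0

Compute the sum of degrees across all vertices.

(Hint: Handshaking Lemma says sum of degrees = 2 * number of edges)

Count edges: 5 edges.
By Handshaking Lemma: sum of degrees = 2 * 5 = 10.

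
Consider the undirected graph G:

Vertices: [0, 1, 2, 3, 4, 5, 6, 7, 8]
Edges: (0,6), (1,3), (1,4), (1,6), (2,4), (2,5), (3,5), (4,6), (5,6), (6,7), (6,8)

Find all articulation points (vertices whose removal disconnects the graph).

An articulation point is a vertex whose removal disconnects the graph.
Articulation points: [6]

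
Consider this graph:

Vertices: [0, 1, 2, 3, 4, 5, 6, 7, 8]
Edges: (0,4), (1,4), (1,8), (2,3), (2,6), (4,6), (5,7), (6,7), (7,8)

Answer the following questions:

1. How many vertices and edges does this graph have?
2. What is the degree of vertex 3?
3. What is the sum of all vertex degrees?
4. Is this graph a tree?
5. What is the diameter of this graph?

Count: 9 vertices, 9 edges.
Vertex 3 has neighbors [2], degree = 1.
Handshaking lemma: 2 * 9 = 18.
A tree on 9 vertices has 8 edges. This graph has 9 edges (1 extra). Not a tree.
Diameter (longest shortest path) = 4.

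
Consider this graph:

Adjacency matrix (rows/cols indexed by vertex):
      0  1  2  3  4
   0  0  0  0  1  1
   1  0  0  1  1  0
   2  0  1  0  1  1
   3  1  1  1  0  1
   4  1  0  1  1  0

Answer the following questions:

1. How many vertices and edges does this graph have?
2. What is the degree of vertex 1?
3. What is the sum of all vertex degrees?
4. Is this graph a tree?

Count: 5 vertices, 7 edges.
Vertex 1 has neighbors [2, 3], degree = 2.
Handshaking lemma: 2 * 7 = 14.
A tree on 5 vertices has 4 edges. This graph has 7 edges (3 extra). Not a tree.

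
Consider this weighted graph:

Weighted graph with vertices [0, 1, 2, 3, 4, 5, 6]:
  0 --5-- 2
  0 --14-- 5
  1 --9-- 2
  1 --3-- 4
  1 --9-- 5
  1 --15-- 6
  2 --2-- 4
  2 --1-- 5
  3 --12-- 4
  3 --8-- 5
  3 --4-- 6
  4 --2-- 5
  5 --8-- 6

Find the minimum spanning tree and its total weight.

Applying Kruskal's algorithm (sort edges by weight, add if no cycle):
  Add (2,5) w=1
  Add (2,4) w=2
  Skip (4,5) w=2 (creates cycle)
  Add (1,4) w=3
  Add (3,6) w=4
  Add (0,2) w=5
  Add (3,5) w=8
  Skip (5,6) w=8 (creates cycle)
  Skip (1,2) w=9 (creates cycle)
  Skip (1,5) w=9 (creates cycle)
  Skip (3,4) w=12 (creates cycle)
  Skip (0,5) w=14 (creates cycle)
  Skip (1,6) w=15 (creates cycle)
MST weight = 23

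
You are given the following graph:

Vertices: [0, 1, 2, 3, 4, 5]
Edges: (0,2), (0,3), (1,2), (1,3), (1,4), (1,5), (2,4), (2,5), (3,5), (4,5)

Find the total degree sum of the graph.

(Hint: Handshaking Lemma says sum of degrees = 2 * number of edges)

Count edges: 10 edges.
By Handshaking Lemma: sum of degrees = 2 * 10 = 20.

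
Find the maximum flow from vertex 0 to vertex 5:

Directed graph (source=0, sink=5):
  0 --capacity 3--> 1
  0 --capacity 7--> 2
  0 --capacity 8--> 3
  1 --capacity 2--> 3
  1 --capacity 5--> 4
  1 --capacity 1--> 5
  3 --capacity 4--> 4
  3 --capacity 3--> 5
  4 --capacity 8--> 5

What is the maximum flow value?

Computing max flow:
  Flow on (0->1): 3/3
  Flow on (0->3): 7/8
  Flow on (1->4): 2/5
  Flow on (1->5): 1/1
  Flow on (3->4): 4/4
  Flow on (3->5): 3/3
  Flow on (4->5): 6/8
Maximum flow = 10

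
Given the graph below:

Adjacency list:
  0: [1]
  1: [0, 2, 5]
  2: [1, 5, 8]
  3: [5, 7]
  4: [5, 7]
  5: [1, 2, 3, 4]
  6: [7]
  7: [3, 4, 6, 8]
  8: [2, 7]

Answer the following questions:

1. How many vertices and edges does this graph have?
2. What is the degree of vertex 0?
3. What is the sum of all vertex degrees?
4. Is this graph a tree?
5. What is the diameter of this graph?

Count: 9 vertices, 11 edges.
Vertex 0 has neighbors [1], degree = 1.
Handshaking lemma: 2 * 11 = 22.
A tree on 9 vertices has 8 edges. This graph has 11 edges (3 extra). Not a tree.
Diameter (longest shortest path) = 5.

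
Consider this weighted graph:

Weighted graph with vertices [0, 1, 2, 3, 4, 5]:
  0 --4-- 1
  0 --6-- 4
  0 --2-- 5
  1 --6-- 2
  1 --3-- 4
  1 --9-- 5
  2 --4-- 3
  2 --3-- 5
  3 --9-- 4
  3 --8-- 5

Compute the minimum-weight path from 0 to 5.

Using Dijkstra's algorithm from vertex 0:
Shortest path: 0 -> 5
Total weight: 2 = 2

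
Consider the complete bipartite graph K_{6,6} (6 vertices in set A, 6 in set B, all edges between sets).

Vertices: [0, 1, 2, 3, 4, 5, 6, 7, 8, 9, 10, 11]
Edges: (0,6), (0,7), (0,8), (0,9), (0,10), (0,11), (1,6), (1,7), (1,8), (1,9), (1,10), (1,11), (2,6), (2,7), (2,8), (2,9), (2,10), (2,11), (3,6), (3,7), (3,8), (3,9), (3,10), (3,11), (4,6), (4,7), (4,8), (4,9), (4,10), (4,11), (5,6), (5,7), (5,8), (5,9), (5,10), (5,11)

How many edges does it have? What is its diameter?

K_{6,6} has 6 * 6 = 36 edges.
Any vertex reaches any opposite-side vertex in 1 step; same-side vertices reach in 2 steps via any opposite-side vertex.
Diameter = 2.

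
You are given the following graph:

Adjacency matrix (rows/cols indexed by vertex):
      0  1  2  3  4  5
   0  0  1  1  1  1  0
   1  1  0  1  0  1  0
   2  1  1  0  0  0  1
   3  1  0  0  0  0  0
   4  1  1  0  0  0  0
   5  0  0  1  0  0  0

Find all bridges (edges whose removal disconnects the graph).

A bridge is an edge whose removal increases the number of connected components.
Bridges found: (0,3), (2,5)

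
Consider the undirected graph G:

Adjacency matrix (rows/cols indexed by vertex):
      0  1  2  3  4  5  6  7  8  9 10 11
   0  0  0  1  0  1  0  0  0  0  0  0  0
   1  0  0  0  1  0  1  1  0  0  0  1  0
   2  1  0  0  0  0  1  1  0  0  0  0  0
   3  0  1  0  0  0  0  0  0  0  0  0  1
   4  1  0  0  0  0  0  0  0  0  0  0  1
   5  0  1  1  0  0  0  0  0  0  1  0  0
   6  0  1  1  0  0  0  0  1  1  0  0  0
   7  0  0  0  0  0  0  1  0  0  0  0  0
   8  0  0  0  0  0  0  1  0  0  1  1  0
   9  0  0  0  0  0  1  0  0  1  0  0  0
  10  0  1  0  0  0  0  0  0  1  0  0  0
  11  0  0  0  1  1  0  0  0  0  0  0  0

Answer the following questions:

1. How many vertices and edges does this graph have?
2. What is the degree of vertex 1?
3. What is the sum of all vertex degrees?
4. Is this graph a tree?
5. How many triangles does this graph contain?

Count: 12 vertices, 15 edges.
Vertex 1 has neighbors [3, 5, 6, 10], degree = 4.
Handshaking lemma: 2 * 15 = 30.
A tree on 12 vertices has 11 edges. This graph has 15 edges (4 extra). Not a tree.
Number of triangles = 0.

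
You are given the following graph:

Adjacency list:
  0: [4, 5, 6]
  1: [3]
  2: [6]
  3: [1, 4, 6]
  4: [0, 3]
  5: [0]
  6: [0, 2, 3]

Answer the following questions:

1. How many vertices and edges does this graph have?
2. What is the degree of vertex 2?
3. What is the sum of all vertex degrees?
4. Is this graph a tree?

Count: 7 vertices, 7 edges.
Vertex 2 has neighbors [6], degree = 1.
Handshaking lemma: 2 * 7 = 14.
A tree on 7 vertices has 6 edges. This graph has 7 edges (1 extra). Not a tree.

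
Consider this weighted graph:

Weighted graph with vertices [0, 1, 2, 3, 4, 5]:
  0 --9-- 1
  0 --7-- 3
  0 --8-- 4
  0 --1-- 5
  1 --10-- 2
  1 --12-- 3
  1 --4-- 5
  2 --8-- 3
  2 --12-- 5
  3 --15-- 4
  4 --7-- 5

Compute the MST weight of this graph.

Applying Kruskal's algorithm (sort edges by weight, add if no cycle):
  Add (0,5) w=1
  Add (1,5) w=4
  Add (0,3) w=7
  Add (4,5) w=7
  Skip (0,4) w=8 (creates cycle)
  Add (2,3) w=8
  Skip (0,1) w=9 (creates cycle)
  Skip (1,2) w=10 (creates cycle)
  Skip (1,3) w=12 (creates cycle)
  Skip (2,5) w=12 (creates cycle)
  Skip (3,4) w=15 (creates cycle)
MST weight = 27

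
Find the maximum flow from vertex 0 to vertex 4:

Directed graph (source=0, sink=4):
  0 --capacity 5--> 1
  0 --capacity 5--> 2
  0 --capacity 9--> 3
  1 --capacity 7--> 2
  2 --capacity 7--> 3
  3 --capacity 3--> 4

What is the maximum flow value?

Computing max flow:
  Flow on (0->1): 3/5
  Flow on (1->2): 3/7
  Flow on (2->3): 3/7
  Flow on (3->4): 3/3
Maximum flow = 3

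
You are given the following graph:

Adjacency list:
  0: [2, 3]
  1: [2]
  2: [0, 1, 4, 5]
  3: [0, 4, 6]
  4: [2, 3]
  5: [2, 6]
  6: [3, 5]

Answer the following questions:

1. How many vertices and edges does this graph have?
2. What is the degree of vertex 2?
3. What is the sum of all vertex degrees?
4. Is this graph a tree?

Count: 7 vertices, 8 edges.
Vertex 2 has neighbors [0, 1, 4, 5], degree = 4.
Handshaking lemma: 2 * 8 = 16.
A tree on 7 vertices has 6 edges. This graph has 8 edges (2 extra). Not a tree.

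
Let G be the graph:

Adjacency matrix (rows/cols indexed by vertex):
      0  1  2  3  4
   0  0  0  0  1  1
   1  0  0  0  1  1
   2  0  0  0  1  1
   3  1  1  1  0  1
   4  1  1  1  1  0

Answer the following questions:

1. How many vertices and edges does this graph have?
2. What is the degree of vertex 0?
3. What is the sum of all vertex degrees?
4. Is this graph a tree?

Count: 5 vertices, 7 edges.
Vertex 0 has neighbors [3, 4], degree = 2.
Handshaking lemma: 2 * 7 = 14.
A tree on 5 vertices has 4 edges. This graph has 7 edges (3 extra). Not a tree.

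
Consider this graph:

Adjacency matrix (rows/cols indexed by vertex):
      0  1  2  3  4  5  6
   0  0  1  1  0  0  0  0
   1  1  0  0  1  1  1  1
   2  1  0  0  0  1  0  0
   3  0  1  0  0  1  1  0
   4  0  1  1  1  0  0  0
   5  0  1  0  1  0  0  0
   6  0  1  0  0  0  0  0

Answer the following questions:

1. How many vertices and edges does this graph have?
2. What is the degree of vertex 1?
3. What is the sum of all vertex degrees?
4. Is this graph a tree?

Count: 7 vertices, 9 edges.
Vertex 1 has neighbors [0, 3, 4, 5, 6], degree = 5.
Handshaking lemma: 2 * 9 = 18.
A tree on 7 vertices has 6 edges. This graph has 9 edges (3 extra). Not a tree.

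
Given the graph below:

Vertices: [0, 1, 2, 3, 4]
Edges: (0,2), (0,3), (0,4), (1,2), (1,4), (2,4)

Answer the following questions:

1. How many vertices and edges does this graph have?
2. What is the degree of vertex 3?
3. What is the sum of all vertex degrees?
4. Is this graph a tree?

Count: 5 vertices, 6 edges.
Vertex 3 has neighbors [0], degree = 1.
Handshaking lemma: 2 * 6 = 12.
A tree on 5 vertices has 4 edges. This graph has 6 edges (2 extra). Not a tree.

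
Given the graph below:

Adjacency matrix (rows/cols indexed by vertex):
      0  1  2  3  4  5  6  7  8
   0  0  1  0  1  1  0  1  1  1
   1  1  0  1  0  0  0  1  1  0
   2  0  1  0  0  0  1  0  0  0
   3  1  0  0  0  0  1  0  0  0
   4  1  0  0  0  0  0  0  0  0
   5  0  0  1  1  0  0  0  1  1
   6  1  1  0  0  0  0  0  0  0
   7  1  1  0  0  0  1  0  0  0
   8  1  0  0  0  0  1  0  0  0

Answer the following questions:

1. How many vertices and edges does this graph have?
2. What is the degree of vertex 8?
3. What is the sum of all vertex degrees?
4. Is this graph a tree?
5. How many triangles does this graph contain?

Count: 9 vertices, 13 edges.
Vertex 8 has neighbors [0, 5], degree = 2.
Handshaking lemma: 2 * 13 = 26.
A tree on 9 vertices has 8 edges. This graph has 13 edges (5 extra). Not a tree.
Number of triangles = 2.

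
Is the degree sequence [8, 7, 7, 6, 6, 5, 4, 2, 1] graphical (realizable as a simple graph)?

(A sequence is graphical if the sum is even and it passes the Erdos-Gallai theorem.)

Sum of degrees = 46. Sum is even but fails Erdos-Gallai. The sequence is NOT graphical.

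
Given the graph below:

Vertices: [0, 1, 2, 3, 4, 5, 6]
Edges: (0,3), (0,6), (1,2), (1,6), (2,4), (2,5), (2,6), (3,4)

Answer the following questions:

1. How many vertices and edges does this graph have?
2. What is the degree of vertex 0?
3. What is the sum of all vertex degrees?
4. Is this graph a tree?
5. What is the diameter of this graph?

Count: 7 vertices, 8 edges.
Vertex 0 has neighbors [3, 6], degree = 2.
Handshaking lemma: 2 * 8 = 16.
A tree on 7 vertices has 6 edges. This graph has 8 edges (2 extra). Not a tree.
Diameter (longest shortest path) = 3.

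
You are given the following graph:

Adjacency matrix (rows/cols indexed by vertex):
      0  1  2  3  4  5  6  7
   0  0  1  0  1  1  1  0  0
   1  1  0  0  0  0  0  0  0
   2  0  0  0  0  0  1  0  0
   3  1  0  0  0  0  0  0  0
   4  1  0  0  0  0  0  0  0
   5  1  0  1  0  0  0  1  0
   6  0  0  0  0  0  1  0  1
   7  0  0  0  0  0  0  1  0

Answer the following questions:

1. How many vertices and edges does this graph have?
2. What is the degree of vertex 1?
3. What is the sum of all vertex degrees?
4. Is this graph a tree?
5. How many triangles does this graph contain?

Count: 8 vertices, 7 edges.
Vertex 1 has neighbors [0], degree = 1.
Handshaking lemma: 2 * 7 = 14.
A graph is a tree iff it is connected and has exactly n-1 edges. This graph is connected (all 8 vertices in one component) and has 8-1 = 7 edges. It is a tree.
Number of triangles = 0.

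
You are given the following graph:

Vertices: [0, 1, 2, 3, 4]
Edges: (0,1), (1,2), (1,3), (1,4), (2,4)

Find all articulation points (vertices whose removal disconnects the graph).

An articulation point is a vertex whose removal disconnects the graph.
Articulation points: [1]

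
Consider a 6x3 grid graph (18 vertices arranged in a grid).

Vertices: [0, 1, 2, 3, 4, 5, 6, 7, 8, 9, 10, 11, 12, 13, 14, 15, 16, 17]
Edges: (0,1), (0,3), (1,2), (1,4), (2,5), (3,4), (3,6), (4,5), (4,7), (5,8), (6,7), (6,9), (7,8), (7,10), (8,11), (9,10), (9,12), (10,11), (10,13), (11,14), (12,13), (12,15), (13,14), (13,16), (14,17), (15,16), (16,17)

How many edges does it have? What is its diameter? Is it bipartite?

A 6x3 grid has 15 vertical edges and 12 horizontal edges.
Total edges = 15 + 12 = 27.
Diameter = (6-1) + (3-1) = 7 (corner to opposite corner).
Grid graphs are bipartite (checkerboard coloring).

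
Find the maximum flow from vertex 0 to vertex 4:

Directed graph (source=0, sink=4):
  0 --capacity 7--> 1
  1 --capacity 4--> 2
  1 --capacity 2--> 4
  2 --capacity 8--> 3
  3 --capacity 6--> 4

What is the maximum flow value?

Computing max flow:
  Flow on (0->1): 6/7
  Flow on (1->2): 4/4
  Flow on (1->4): 2/2
  Flow on (2->3): 4/8
  Flow on (3->4): 4/6
Maximum flow = 6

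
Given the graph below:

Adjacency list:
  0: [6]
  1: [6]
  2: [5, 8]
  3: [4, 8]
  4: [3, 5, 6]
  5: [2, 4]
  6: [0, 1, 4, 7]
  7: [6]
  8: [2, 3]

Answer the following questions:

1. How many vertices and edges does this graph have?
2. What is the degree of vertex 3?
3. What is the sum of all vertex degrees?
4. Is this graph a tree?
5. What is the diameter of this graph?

Count: 9 vertices, 9 edges.
Vertex 3 has neighbors [4, 8], degree = 2.
Handshaking lemma: 2 * 9 = 18.
A tree on 9 vertices has 8 edges. This graph has 9 edges (1 extra). Not a tree.
Diameter (longest shortest path) = 4.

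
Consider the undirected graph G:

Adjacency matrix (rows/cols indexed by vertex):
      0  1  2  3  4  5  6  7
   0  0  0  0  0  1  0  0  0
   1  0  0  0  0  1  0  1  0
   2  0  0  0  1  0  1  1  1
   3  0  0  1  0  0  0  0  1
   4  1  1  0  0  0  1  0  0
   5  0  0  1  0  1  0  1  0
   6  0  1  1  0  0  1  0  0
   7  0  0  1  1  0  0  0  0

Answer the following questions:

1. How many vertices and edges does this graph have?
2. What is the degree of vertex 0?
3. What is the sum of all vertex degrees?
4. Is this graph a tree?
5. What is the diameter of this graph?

Count: 8 vertices, 10 edges.
Vertex 0 has neighbors [4], degree = 1.
Handshaking lemma: 2 * 10 = 20.
A tree on 8 vertices has 7 edges. This graph has 10 edges (3 extra). Not a tree.
Diameter (longest shortest path) = 4.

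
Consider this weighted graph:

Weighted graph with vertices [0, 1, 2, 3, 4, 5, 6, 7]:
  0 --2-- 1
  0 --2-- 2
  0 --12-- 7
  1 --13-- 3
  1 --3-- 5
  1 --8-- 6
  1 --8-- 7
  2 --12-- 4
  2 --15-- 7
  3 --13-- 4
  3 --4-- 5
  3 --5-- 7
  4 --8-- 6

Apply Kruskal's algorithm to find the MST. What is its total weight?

Applying Kruskal's algorithm (sort edges by weight, add if no cycle):
  Add (0,1) w=2
  Add (0,2) w=2
  Add (1,5) w=3
  Add (3,5) w=4
  Add (3,7) w=5
  Add (1,6) w=8
  Skip (1,7) w=8 (creates cycle)
  Add (4,6) w=8
  Skip (0,7) w=12 (creates cycle)
  Skip (2,4) w=12 (creates cycle)
  Skip (1,3) w=13 (creates cycle)
  Skip (3,4) w=13 (creates cycle)
  Skip (2,7) w=15 (creates cycle)
MST weight = 32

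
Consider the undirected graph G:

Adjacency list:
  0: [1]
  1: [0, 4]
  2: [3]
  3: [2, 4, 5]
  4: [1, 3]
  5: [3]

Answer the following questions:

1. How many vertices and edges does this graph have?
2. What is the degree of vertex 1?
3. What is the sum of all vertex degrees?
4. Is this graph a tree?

Count: 6 vertices, 5 edges.
Vertex 1 has neighbors [0, 4], degree = 2.
Handshaking lemma: 2 * 5 = 10.
A graph is a tree iff it is connected and has exactly n-1 edges. This graph is connected (all 6 vertices in one component) and has 6-1 = 5 edges. It is a tree.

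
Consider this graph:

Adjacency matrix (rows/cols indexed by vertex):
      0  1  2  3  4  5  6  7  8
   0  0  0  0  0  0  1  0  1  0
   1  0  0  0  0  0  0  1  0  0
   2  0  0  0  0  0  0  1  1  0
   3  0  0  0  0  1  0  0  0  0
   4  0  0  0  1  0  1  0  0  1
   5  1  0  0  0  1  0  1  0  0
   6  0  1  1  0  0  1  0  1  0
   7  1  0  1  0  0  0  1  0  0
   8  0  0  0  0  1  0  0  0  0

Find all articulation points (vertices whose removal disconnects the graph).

An articulation point is a vertex whose removal disconnects the graph.
Articulation points: [4, 5, 6]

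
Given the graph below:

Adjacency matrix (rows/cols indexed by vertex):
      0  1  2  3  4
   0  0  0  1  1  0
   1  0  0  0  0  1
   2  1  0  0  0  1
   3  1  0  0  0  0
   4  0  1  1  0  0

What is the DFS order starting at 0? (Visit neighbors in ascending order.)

DFS from vertex 0 (neighbors processed in ascending order):
Visit order: 0, 2, 4, 1, 3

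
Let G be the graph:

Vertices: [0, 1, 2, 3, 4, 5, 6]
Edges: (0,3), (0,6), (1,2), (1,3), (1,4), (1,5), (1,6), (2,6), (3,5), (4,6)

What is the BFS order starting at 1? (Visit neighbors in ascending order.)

BFS from vertex 1 (neighbors processed in ascending order):
Visit order: 1, 2, 3, 4, 5, 6, 0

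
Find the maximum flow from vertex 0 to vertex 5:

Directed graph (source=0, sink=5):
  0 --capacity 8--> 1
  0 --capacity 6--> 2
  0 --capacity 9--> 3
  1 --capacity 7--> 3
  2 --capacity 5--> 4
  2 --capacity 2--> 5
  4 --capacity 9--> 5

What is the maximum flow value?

Computing max flow:
  Flow on (0->2): 6/6
  Flow on (2->4): 4/5
  Flow on (2->5): 2/2
  Flow on (4->5): 4/9
Maximum flow = 6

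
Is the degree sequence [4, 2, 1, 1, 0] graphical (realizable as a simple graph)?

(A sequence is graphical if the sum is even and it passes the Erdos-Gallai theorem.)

Sum of degrees = 8. Sum is even but fails Erdos-Gallai. The sequence is NOT graphical.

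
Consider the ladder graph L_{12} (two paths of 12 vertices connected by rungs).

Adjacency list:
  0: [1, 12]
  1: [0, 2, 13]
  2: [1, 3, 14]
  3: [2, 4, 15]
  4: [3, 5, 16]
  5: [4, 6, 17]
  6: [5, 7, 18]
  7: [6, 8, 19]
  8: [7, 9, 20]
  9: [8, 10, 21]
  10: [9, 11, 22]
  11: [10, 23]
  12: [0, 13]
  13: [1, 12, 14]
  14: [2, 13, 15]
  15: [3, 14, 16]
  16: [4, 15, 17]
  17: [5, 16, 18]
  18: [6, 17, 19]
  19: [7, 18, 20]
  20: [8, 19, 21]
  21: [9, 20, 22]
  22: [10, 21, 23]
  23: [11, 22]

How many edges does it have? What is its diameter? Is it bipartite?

Ladder graph L_{12}: 12 rungs + 2 * (12-1) path edges = 12 + 22 = 34 edges.
Diameter = 12.
Ladder graphs are bipartite (alternating coloring along each path).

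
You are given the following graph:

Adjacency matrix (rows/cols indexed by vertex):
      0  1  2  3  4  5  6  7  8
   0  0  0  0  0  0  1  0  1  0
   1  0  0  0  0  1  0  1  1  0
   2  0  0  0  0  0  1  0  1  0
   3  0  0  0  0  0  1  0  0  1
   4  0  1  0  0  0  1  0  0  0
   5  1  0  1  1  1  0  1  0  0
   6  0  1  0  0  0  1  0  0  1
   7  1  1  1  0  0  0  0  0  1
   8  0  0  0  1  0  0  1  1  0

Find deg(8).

Vertex 8 has neighbors [3, 6, 7], so deg(8) = 3.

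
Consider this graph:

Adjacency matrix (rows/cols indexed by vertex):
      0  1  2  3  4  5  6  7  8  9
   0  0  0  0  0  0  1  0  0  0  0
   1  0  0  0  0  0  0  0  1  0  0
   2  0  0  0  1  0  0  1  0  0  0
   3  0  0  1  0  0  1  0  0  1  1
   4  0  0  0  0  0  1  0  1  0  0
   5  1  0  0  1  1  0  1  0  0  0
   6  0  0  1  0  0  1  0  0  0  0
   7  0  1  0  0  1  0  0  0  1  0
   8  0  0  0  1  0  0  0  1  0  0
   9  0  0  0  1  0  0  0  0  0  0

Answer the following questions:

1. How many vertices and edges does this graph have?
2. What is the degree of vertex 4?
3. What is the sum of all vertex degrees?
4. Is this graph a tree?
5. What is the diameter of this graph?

Count: 10 vertices, 11 edges.
Vertex 4 has neighbors [5, 7], degree = 2.
Handshaking lemma: 2 * 11 = 22.
A tree on 10 vertices has 9 edges. This graph has 11 edges (2 extra). Not a tree.
Diameter (longest shortest path) = 4.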